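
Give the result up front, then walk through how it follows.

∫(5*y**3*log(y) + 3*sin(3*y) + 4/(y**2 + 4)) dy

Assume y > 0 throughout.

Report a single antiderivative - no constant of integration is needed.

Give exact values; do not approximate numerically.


The answer is 5*y**4*log(y)/4 - 5*y**4/16 - cos(3*y) + 2*atan(y/2).
Step 1. Rewrite: now ∫(5*y**3*log(y)) dy + ∫(4/(y**2 + 4)) dy + ∫(3*sin(3*y)) dy.
Step 2. Evaluate the standard form: now 2*atan(y/2) + ∫(5*y**3*log(y)) dy + ∫(3*sin(3*y)) dy.
Step 3. Integrate ∫(5*y**3*log(y)) dy by parts with u = log(y), dv = (5*y**3) dy, so v = 5*y**4/4 [assuming y > 0]: now 5*y**4*log(y)/4 + 2*atan(y/2) + ∫(-5*y**3/4) dy + ∫(3*sin(3*y)) dy.
Step 4. Evaluate the standard form: now 5*y**4*log(y)/4 - 5*y**4/16 + 2*atan(y/2) + ∫(3*sin(3*y)) dy.
Step 5. Evaluate the standard form: now 5*y**4*log(y)/4 - 5*y**4/16 - cos(3*y) + 2*atan(y/2).
Answer: 5*y**4*log(y)/4 - 5*y**4/16 - cos(3*y) + 2*atan(y/2).


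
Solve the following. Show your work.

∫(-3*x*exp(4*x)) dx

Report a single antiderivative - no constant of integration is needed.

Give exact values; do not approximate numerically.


Step 1. Integrate ∫(-3*x*exp(4*x)) dx by parts with u = x, dv = (-3*exp(4*x)) dx, so v = -3*exp(4*x)/4: now -3*x*exp(4*x)/4 + ∫(3*exp(4*x)/4) dx.
Step 2. Evaluate the standard form: now -3*x*exp(4*x)/4 + 3*exp(4*x)/16.
Answer: -3*x*exp(4*x)/4 + 3*exp(4*x)/16.


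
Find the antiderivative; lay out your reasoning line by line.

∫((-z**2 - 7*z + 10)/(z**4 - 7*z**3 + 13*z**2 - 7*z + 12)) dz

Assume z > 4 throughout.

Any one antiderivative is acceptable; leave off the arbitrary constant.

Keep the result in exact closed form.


Step 1. Decompose ∫((-z**2 - 7*z + 10)/(z**4 - 7*z**3 + 13*z**2 - 7*z + 12)) dz by partial fractions, (-z**2 - 7*z + 10)/(z**4 - 7*z**3 + 13*z**2 - 7*z + 12) = 1/(z**2 + 1) + 2/(z - 3) - 2/(z - 4): now ∫(-2/(z - 4)) dz + ∫(2/(z - 3)) dz + ∫(1/(z**2 + 1)) dz.
Step 2. Evaluate the standard form [assuming z > 3]: now 2*log(z - 3) + ∫(-2/(z - 4)) dz + ∫(1/(z**2 + 1)) dz.
Step 3. Evaluate the standard form [assuming z > 4]: now -2*log(z - 4) + 2*log(z - 3) + ∫(1/(z**2 + 1)) dz.
Step 4. Evaluate the standard form: now -2*log(z - 4) + 2*log(z - 3) + atan(z).
Answer: -2*log(z - 4) + 2*log(z - 3) + atan(z).


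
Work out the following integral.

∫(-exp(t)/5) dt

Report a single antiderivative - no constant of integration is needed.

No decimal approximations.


Answer: -exp(t)/5.


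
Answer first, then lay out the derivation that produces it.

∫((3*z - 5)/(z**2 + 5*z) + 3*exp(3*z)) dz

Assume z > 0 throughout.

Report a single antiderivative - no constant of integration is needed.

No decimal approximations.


The answer is exp(3*z) - log(z) + 4*log(z + 5).
Step 1. Rewrite: now ∫((3*z - 5)/(z**2 + 5*z)) dz + ∫(3*exp(3*z)) dz.
Step 2. Evaluate the standard form: now exp(3*z) + ∫((3*z - 5)/(z**2 + 5*z)) dz.
Step 3. Decompose ∫((3*z - 5)/(z**2 + 5*z)) dz by partial fractions, (3*z - 5)/(z**2 + 5*z) = 4/(z + 5) - 1/z: now exp(3*z) + ∫(-1/z) dz + ∫(4/(z + 5)) dz.
Step 4. Evaluate the standard form [assuming z > -5]: now exp(3*z) + 4*log(z + 5) + ∫(-1/z) dz.
Step 5. Evaluate the standard form [assuming z > 0]: now exp(3*z) - log(z) + 4*log(z + 5).
Answer: exp(3*z) - log(z) + 4*log(z + 5).


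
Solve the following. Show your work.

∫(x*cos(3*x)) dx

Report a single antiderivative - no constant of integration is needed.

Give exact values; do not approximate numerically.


Step 1. Integrate ∫(x*cos(3*x)) dx by parts with u = x, dv = (cos(3*x)) dx, so v = sin(3*x)/3: now x*sin(3*x)/3 + ∫(-sin(3*x)/3) dx.
Step 2. Evaluate the standard form: now x*sin(3*x)/3 + cos(3*x)/9.
Answer: x*sin(3*x)/3 + cos(3*x)/9.


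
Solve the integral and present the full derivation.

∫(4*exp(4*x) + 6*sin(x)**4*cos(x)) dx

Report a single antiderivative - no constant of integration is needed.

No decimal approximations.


Step 1. Rewrite: now ∫(6*sin(x)**4*cos(x)) dx + ∫(4*exp(4*x)) dx.
Step 2. Evaluate the standard form: now exp(4*x) + ∫(6*sin(x)**4*cos(x)) dx.
Step 3. Substitute u = sin(x), turning ∫(6*sin(x)**4*cos(x)) dx into ∫(6*u**4) du: now exp(4*x) + ∫(6*u**4) du.
Step 4. Evaluate the standard form: now 6*u**5/5 + exp(4*x).
Step 5. Substitute back u = sin(x): now exp(4*x) + 6*sin(x)**5/5.
Answer: exp(4*x) + 6*sin(x)**5/5.


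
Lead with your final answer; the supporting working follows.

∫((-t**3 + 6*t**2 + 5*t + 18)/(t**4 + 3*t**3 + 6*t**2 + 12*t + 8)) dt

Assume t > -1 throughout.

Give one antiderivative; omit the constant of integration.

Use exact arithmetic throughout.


The answer is 4*log(t + 1) - 5*log(t + 2) + 3*atan(t/2)/2.
Step 1. Decompose ∫((-t**3 + 6*t**2 + 5*t + 18)/(t**4 + 3*t**3 + 6*t**2 + 12*t + 8)) dt by partial fractions, (-t**3 + 6*t**2 + 5*t + 18)/(t**4 + 3*t**3 + 6*t**2 + 12*t + 8) = 3/(t**2 + 4) - 5/(t + 2) + 4/(t + 1): now ∫(4/(t + 1)) dt + ∫(-5/(t + 2)) dt + ∫(3/(t**2 + 4)) dt.
Step 2. Evaluate the standard form [assuming t > -1]: now 4*log(t + 1) + ∫(-5/(t + 2)) dt + ∫(3/(t**2 + 4)) dt.
Step 3. Evaluate the standard form [assuming t > -2]: now 4*log(t + 1) - 5*log(t + 2) + ∫(3/(t**2 + 4)) dt.
Step 4. Evaluate the standard form: now 4*log(t + 1) - 5*log(t + 2) + 3*atan(t/2)/2.
Answer: 4*log(t + 1) - 5*log(t + 2) + 3*atan(t/2)/2.


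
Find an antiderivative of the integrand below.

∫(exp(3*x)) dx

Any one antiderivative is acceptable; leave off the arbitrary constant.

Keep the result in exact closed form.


Answer: exp(3*x)/3.


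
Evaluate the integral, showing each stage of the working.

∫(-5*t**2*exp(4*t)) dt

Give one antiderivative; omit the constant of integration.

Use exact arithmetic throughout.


Step 1. Integrate ∫(-5*t**2*exp(4*t)) dt by parts with u = t**2, dv = (-5*exp(4*t)) dt, so v = -5*exp(4*t)/4: now -5*t**2*exp(4*t)/4 + ∫(5*t*exp(4*t)/2) dt.
Step 2. Integrate ∫(5*t*exp(4*t)/2) dt by parts with u = t, dv = (5*exp(4*t)/2) dt, so v = 5*exp(4*t)/8: now -5*t**2*exp(4*t)/4 + 5*t*exp(4*t)/8 + ∫(-5*exp(4*t)/8) dt.
Step 3. Evaluate the standard form: now -5*t**2*exp(4*t)/4 + 5*t*exp(4*t)/8 - 5*exp(4*t)/32.
Answer: -5*t**2*exp(4*t)/4 + 5*t*exp(4*t)/8 - 5*exp(4*t)/32.


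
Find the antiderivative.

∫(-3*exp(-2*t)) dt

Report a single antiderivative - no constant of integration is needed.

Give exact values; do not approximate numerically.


Answer: 3*exp(-2*t)/2.


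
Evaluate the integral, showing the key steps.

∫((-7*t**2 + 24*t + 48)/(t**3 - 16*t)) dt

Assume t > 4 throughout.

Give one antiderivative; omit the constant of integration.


Step 1. Decompose ∫((-7*t**2 + 24*t + 48)/(t**3 - 16*t)) dt by partial fractions, (-7*t**2 + 24*t + 48)/(t**3 - 16*t) = -5/(t + 4) + 1/(t - 4) - 3/t: now ∫(-3/t) dt + ∫(1/(t - 4)) dt + ∫(-5/(t + 4)) dt.
Step 2. Evaluate the standard form [assuming t > 0]: now -3*log(t) + ∫(1/(t - 4)) dt + ∫(-5/(t + 4)) dt.
Step 3. Evaluate the standard form [assuming t > 4]: now -3*log(t) + log(t - 4) + ∫(-5/(t + 4)) dt.
Step 4. Evaluate the standard form [assuming t > -4]: now -3*log(t) + log(t - 4) - 5*log(t + 4).
Answer: -3*log(t) + log(t - 4) - 5*log(t + 4).


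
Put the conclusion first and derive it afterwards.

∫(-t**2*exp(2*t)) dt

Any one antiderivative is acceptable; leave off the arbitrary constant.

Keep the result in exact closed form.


The answer is -t**2*exp(2*t)/2 + t*exp(2*t)/2 - exp(2*t)/4.
Step 1. Integrate ∫(-t**2*exp(2*t)) dt by parts with u = t**2, dv = (-exp(2*t)) dt, so v = -exp(2*t)/2: now -t**2*exp(2*t)/2 + ∫(t*exp(2*t)) dt.
Step 2. Integrate ∫(t*exp(2*t)) dt by parts with u = t, dv = (exp(2*t)) dt, so v = exp(2*t)/2: now -t**2*exp(2*t)/2 + t*exp(2*t)/2 + ∫(-exp(2*t)/2) dt.
Step 3. Evaluate the standard form: now -t**2*exp(2*t)/2 + t*exp(2*t)/2 - exp(2*t)/4.
Answer: -t**2*exp(2*t)/2 + t*exp(2*t)/2 - exp(2*t)/4.


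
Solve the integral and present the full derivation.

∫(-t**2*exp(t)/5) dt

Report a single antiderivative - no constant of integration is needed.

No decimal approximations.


Step 1. Integrate ∫(-t**2*exp(t)/5) dt by parts with u = t**2, dv = (-exp(t)/5) dt, so v = -exp(t)/5: now -t**2*exp(t)/5 + ∫(2*t*exp(t)/5) dt.
Step 2. Integrate ∫(2*t*exp(t)/5) dt by parts with u = t, dv = (2*exp(t)/5) dt, so v = 2*exp(t)/5: now -t**2*exp(t)/5 + 2*t*exp(t)/5 + ∫(-2*exp(t)/5) dt.
Step 3. Evaluate the standard form: now -t**2*exp(t)/5 + 2*t*exp(t)/5 - 2*exp(t)/5.
Answer: -t**2*exp(t)/5 + 2*t*exp(t)/5 - 2*exp(t)/5.


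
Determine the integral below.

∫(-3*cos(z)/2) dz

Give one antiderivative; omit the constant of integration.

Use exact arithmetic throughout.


Answer: -3*sin(z)/2.


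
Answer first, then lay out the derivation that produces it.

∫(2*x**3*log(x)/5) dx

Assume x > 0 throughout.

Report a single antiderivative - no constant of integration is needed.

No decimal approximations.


The answer is x**4*log(x)/10 - x**4/40.
Step 1. Integrate ∫(2*x**3*log(x)/5) dx by parts with u = log(x), dv = (2*x**3/5) dx, so v = x**4/10 [assuming x > 0]: now x**4*log(x)/10 + ∫(-x**3/10) dx.
Step 2. Evaluate the standard form: now x**4*log(x)/10 - x**4/40.
Answer: x**4*log(x)/10 - x**4/40.


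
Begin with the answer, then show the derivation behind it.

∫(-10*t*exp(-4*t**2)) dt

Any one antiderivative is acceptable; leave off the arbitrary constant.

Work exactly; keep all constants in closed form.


The answer is 5*exp(-4*t**2)/4.
Step 1. Substitute u = t**2, turning ∫(-10*t*exp(-4*t**2)) dt into ∫(-5*exp(-4*u)) du: now ∫(-5*exp(-4*u)) du.
Step 2. Evaluate the standard form: now 5*exp(-4*u)/4.
Step 3. Substitute back u = t**2: now 5*exp(-4*t**2)/4.
Answer: 5*exp(-4*t**2)/4.


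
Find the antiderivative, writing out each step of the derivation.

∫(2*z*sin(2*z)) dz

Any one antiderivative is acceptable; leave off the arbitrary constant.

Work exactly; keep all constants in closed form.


Step 1. Integrate ∫(2*z*sin(2*z)) dz by parts with u = z, dv = (2*sin(2*z)) dz, so v = -cos(2*z): now -z*cos(2*z) + ∫(cos(2*z)) dz.
Step 2. Evaluate the standard form: now -z*cos(2*z) + sin(2*z)/2.
Answer: -z*cos(2*z) + sin(2*z)/2.


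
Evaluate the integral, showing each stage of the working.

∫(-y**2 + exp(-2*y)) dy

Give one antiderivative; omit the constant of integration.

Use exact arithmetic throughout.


Step 1. Rewrite: now ∫(-y**2) dy + ∫(exp(-2*y)) dy.
Step 2. Evaluate the standard form: now -y**3/3 + ∫(exp(-2*y)) dy.
Step 3. Evaluate the standard form: now -y**3/3 - exp(-2*y)/2.
Answer: -y**3/3 - exp(-2*y)/2.


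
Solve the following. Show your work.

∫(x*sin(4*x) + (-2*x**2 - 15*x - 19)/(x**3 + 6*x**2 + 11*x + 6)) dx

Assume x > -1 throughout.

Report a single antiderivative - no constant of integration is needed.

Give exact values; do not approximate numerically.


Step 1. Rewrite: now ∫(x*sin(4*x)) dx + ∫((-2*x**2 - 15*x - 19)/(x**3 + 6*x**2 + 11*x + 6)) dx.
Step 2. Integrate ∫(x*sin(4*x)) dx by parts with u = x, dv = (sin(4*x)) dx, so v = -cos(4*x)/4: now -x*cos(4*x)/4 + ∫((-2*x**2 - 15*x - 19)/(x**3 + 6*x**2 + 11*x + 6)) dx + ∫(cos(4*x)/4) dx.
Step 3. Evaluate the standard form: now -x*cos(4*x)/4 + sin(4*x)/16 + ∫((-2*x**2 - 15*x - 19)/(x**3 + 6*x**2 + 11*x + 6)) dx.
Step 4. Decompose ∫((-2*x**2 - 15*x - 19)/(x**3 + 6*x**2 + 11*x + 6)) dx by partial fractions, (-2*x**2 - 15*x - 19)/(x**3 + 6*x**2 + 11*x + 6) = 4/(x + 3) - 3/(x + 2) - 3/(x + 1): now -x*cos(4*x)/4 + sin(4*x)/16 + ∫(-3/(x + 1)) dx + ∫(-3/(x + 2)) dx + ∫(4/(x + 3)) dx.
Step 5. Evaluate the standard form [assuming x > -3]: now -x*cos(4*x)/4 + 4*log(x + 3) + sin(4*x)/16 + ∫(-3/(x + 1)) dx + ∫(-3/(x + 2)) dx.
Step 6. Evaluate the standard form [assuming x > -1]: now -x*cos(4*x)/4 - 3*log(x + 1) + 4*log(x + 3) + sin(4*x)/16 + ∫(-3/(x + 2)) dx.
Step 7. Evaluate the standard form [assuming x > -2]: now -x*cos(4*x)/4 - 3*log(x + 1) - 3*log(x + 2) + 4*log(x + 3) + sin(4*x)/16.
Answer: -x*cos(4*x)/4 - 3*log(x + 1) - 3*log(x + 2) + 4*log(x + 3) + sin(4*x)/16.


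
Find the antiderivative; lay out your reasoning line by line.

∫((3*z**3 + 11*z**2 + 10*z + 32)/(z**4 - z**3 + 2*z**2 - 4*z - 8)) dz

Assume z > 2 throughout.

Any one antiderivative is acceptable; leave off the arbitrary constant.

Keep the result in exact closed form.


Step 1. Decompose ∫((3*z**3 + 11*z**2 + 10*z + 32)/(z**4 - z**3 + 2*z**2 - 4*z - 8)) dz by partial fractions, (3*z**3 + 11*z**2 + 10*z + 32)/(z**4 - z**3 + 2*z**2 - 4*z - 8) = 2/(z**2 + 4) - 2/(z + 1) + 5/(z - 2): now ∫(5/(z - 2)) dz + ∫(-2/(z + 1)) dz + ∫(2/(z**2 + 4)) dz.
Step 2. Evaluate the standard form [assuming z > -1]: now -2*log(z + 1) + ∫(5/(z - 2)) dz + ∫(2/(z**2 + 4)) dz.
Step 3. Evaluate the standard form [assuming z > 2]: now 5*log(z - 2) - 2*log(z + 1) + ∫(2/(z**2 + 4)) dz.
Step 4. Evaluate the standard form: now 5*log(z - 2) - 2*log(z + 1) + atan(z/2).
Answer: 5*log(z - 2) - 2*log(z + 1) + atan(z/2).


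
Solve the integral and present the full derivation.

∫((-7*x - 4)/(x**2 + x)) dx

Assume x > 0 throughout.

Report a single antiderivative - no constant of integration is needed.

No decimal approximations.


Step 1. Decompose ∫((-7*x - 4)/(x**2 + x)) dx by partial fractions, (-7*x - 4)/(x**2 + x) = -3/(x + 1) - 4/x: now ∫(-4/x) dx + ∫(-3/(x + 1)) dx.
Step 2. Evaluate the standard form [assuming x > -1]: now -3*log(x + 1) + ∫(-4/x) dx.
Step 3. Evaluate the standard form [assuming x > 0]: now -4*log(x) - 3*log(x + 1).
Answer: -4*log(x) - 3*log(x + 1).


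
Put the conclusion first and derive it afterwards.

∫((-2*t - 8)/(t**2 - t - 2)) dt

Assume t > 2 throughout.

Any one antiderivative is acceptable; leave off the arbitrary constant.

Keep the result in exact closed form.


The answer is -4*log(t - 2) + 2*log(t + 1).
Step 1. Decompose ∫((-2*t - 8)/(t**2 - t - 2)) dt by partial fractions, (-2*t - 8)/(t**2 - t - 2) = 2/(t + 1) - 4/(t - 2): now ∫(-4/(t - 2)) dt + ∫(2/(t + 1)) dt.
Step 2. Evaluate the standard form [assuming t > 2]: now -4*log(t - 2) + ∫(2/(t + 1)) dt.
Step 3. Evaluate the standard form [assuming t > -1]: now -4*log(t - 2) + 2*log(t + 1).
Answer: -4*log(t - 2) + 2*log(t + 1).


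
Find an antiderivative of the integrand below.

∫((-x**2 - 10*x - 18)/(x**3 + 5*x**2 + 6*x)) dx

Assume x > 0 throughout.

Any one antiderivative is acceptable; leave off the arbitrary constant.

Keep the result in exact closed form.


Answer: -3*log(x) + log(x + 2) + log(x + 3).


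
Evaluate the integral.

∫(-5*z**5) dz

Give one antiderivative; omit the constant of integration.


Answer: -5*z**6/6.


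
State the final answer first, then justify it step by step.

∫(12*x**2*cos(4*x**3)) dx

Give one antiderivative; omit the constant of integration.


The answer is sin(4*x**3).
Step 1. Substitute u = x**3, turning ∫(12*x**2*cos(4*x**3)) dx into ∫(4*cos(4*u)) du: now ∫(4*cos(4*u)) du.
Step 2. Evaluate the standard form: now sin(4*u).
Step 3. Substitute back u = x**3: now sin(4*x**3).
Answer: sin(4*x**3).


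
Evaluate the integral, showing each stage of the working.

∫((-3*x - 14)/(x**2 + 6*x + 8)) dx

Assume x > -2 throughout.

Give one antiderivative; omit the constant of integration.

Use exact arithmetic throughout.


Step 1. Decompose ∫((-3*x - 14)/(x**2 + 6*x + 8)) dx by partial fractions, (-3*x - 14)/(x**2 + 6*x + 8) = 1/(x + 4) - 4/(x + 2): now ∫(-4/(x + 2)) dx + ∫(1/(x + 4)) dx.
Step 2. Evaluate the standard form [assuming x > -2]: now -4*log(x + 2) + ∫(1/(x + 4)) dx.
Step 3. Evaluate the standard form [assuming x > -4]: now -4*log(x + 2) + log(x + 4).
Answer: -4*log(x + 2) + log(x + 4).


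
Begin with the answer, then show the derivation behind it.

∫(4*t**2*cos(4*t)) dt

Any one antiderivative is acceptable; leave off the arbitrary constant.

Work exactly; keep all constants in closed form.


The answer is t**2*sin(4*t) + t*cos(4*t)/2 - sin(4*t)/8.
Step 1. Integrate ∫(4*t**2*cos(4*t)) dt by parts with u = t**2, dv = (4*cos(4*t)) dt, so v = sin(4*t): now t**2*sin(4*t) + ∫(-2*t*sin(4*t)) dt.
Step 2. Integrate ∫(-2*t*sin(4*t)) dt by parts with u = t, dv = (-2*sin(4*t)) dt, so v = cos(4*t)/2: now t**2*sin(4*t) + t*cos(4*t)/2 + ∫(-cos(4*t)/2) dt.
Step 3. Evaluate the standard form: now t**2*sin(4*t) + t*cos(4*t)/2 - sin(4*t)/8.
Answer: t**2*sin(4*t) + t*cos(4*t)/2 - sin(4*t)/8.


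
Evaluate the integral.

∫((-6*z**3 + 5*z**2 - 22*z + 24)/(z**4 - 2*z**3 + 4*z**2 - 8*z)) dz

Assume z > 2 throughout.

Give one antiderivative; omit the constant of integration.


Answer: -3*log(z) - 3*log(z - 2) - atan(z/2)/2.


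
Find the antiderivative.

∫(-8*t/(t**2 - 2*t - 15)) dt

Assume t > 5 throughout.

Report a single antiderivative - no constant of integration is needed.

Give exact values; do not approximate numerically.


Answer: -5*log(t - 5) - 3*log(t + 3).


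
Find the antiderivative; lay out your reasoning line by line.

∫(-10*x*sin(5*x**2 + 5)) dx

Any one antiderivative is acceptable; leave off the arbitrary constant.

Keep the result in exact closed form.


Step 1. Substitute u = x**2 + 1, turning ∫(-10*x*sin(5*x**2 + 5)) dx into ∫(-5*sin(5*u)) du: now ∫(-5*sin(5*u)) du.
Step 2. Evaluate the standard form: now cos(5*u).
Step 3. Substitute back u = x**2 + 1: now cos(5*x**2 + 5).
Answer: cos(5*x**2 + 5).


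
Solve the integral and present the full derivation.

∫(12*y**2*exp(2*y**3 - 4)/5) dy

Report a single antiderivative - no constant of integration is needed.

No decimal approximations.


Step 1. Substitute u = y**3 - 2, turning ∫(12*y**2*exp(2*y**3 - 4)/5) dy into ∫(4*exp(2*u)/5) du: now ∫(4*exp(2*u)/5) du.
Step 2. Evaluate the standard form: now 2*exp(2*u)/5.
Step 3. Substitute back u = y**3 - 2: now 2*exp(2*y**3 - 4)/5.
Answer: 2*exp(2*y**3 - 4)/5.


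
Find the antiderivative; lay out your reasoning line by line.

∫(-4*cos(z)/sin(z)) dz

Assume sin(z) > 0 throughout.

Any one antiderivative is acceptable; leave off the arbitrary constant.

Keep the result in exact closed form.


Step 1. Substitute u = sin(z), turning ∫(-4*cos(z)/sin(z)) dz into ∫(-4/u) du: now ∫(-4/u) du.
Step 2. Evaluate the standard form [assuming u > 0]: now -4*log(u).
Step 3. Substitute back u = sin(z): now -4*log(sin(z)).
Answer: -4*log(sin(z)).


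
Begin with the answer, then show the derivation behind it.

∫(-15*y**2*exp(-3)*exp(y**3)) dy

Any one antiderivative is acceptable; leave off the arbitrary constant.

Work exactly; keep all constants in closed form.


The answer is -5*exp(y**3 - 3).
Step 1. Substitute u = y**3 - 3, turning ∫(-15*y**2*exp(-3)*exp(y**3)) dy into ∫(-5*exp(u)) du: now ∫(-5*exp(u)) du.
Step 2. Evaluate the standard form: now -5*exp(u).
Step 3. Substitute back u = y**3 - 3: now -5*exp(y**3 - 3).
Answer: -5*exp(y**3 - 3).


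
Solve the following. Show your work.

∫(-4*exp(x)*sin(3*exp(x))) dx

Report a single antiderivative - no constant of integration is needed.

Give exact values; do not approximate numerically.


Step 1. Substitute u = exp(x), turning ∫(-4*exp(x)*sin(3*exp(x))) dx into ∫(-4*sin(3*u)) du: now ∫(-4*sin(3*u)) du.
Step 2. Evaluate the standard form: now 4*cos(3*u)/3.
Step 3. Substitute back u = exp(x): now 4*cos(3*exp(x))/3.
Answer: 4*cos(3*exp(x))/3.


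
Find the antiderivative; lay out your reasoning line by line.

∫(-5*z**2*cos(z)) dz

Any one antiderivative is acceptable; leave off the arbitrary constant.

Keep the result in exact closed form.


Step 1. Integrate ∫(-5*z**2*cos(z)) dz by parts with u = z**2, dv = (-5*cos(z)) dz, so v = -5*sin(z): now -5*z**2*sin(z) + ∫(10*z*sin(z)) dz.
Step 2. Integrate ∫(10*z*sin(z)) dz by parts with u = z, dv = (10*sin(z)) dz, so v = -10*cos(z): now -5*z**2*sin(z) - 10*z*cos(z) + ∫(10*cos(z)) dz.
Step 3. Evaluate the standard form: now -5*z**2*sin(z) - 10*z*cos(z) + 10*sin(z).
Answer: -5*z**2*sin(z) - 10*z*cos(z) + 10*sin(z).


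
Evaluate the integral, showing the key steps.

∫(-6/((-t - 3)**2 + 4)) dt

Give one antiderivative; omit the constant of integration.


Step 1. Substitute u = -t - 3, turning ∫(-6/((-t - 3)**2 + 4)) dt into ∫(6/(u**2 + 4)) du: now ∫(6/(u**2 + 4)) du.
Step 2. Evaluate the standard form: now 3*atan(u/2).
Step 3. Substitute back u = -t - 3: now -3*atan(t/2 + 3/2).
Answer: -3*atan(t/2 + 3/2).


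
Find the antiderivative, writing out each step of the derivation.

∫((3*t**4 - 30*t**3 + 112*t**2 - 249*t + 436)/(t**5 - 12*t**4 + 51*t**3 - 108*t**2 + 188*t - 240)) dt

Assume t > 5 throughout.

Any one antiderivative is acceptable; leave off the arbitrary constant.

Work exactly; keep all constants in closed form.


Step 1. Decompose ∫((3*t**4 - 30*t**3 + 112*t**2 - 249*t + 436)/(t**5 - 12*t**4 + 51*t**3 - 108*t**2 + 188*t - 240)) dt by partial fractions, (3*t**4 - 30*t**3 + 112*t**2 - 249*t + 436)/(t**5 - 12*t**4 + 51*t**3 - 108*t**2 + 188*t - 240) = -3/(t**2 + 4) + 5/(t - 3) - 4/(t - 4) + 2/(t - 5): now ∫(2/(t - 5)) dt + ∫(-4/(t - 4)) dt + ∫(5/(t - 3)) dt + ∫(-3/(t**2 + 4)) dt.
Step 2. Evaluate the standard form [assuming t > 4]: now -4*log(t - 4) + ∫(2/(t - 5)) dt + ∫(5/(t - 3)) dt + ∫(-3/(t**2 + 4)) dt.
Step 3. Evaluate the standard form [assuming t > 5]: now 2*log(t - 5) - 4*log(t - 4) + ∫(5/(t - 3)) dt + ∫(-3/(t**2 + 4)) dt.
Step 4. Evaluate the standard form [assuming t > 3]: now 2*log(t - 5) - 4*log(t - 4) + 5*log(t - 3) + ∫(-3/(t**2 + 4)) dt.
Step 5. Evaluate the standard form: now 2*log(t - 5) - 4*log(t - 4) + 5*log(t - 3) - 3*atan(t/2)/2.
Answer: 2*log(t - 5) - 4*log(t - 4) + 5*log(t - 3) - 3*atan(t/2)/2.


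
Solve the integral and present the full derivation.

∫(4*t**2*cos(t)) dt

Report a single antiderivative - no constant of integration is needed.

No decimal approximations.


Step 1. Integrate ∫(4*t**2*cos(t)) dt by parts with u = t**2, dv = (4*cos(t)) dt, so v = 4*sin(t): now 4*t**2*sin(t) + ∫(-8*t*sin(t)) dt.
Step 2. Integrate ∫(-8*t*sin(t)) dt by parts with u = t, dv = (-8*sin(t)) dt, so v = 8*cos(t): now 4*t**2*sin(t) + 8*t*cos(t) + ∫(-8*cos(t)) dt.
Step 3. Evaluate the standard form: now 4*t**2*sin(t) + 8*t*cos(t) - 8*sin(t).
Answer: 4*t**2*sin(t) + 8*t*cos(t) - 8*sin(t).


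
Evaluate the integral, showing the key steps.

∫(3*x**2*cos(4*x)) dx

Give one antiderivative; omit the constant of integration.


Step 1. Integrate ∫(3*x**2*cos(4*x)) dx by parts with u = x**2, dv = (3*cos(4*x)) dx, so v = 3*sin(4*x)/4: now 3*x**2*sin(4*x)/4 + ∫(-3*x*sin(4*x)/2) dx.
Step 2. Integrate ∫(-3*x*sin(4*x)/2) dx by parts with u = x, dv = (-3*sin(4*x)/2) dx, so v = 3*cos(4*x)/8: now 3*x**2*sin(4*x)/4 + 3*x*cos(4*x)/8 + ∫(-3*cos(4*x)/8) dx.
Step 3. Evaluate the standard form: now 3*x**2*sin(4*x)/4 + 3*x*cos(4*x)/8 - 3*sin(4*x)/32.
Answer: 3*x**2*sin(4*x)/4 + 3*x*cos(4*x)/8 - 3*sin(4*x)/32.


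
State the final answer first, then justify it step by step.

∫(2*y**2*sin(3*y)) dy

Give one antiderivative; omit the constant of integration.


The answer is -2*y**2*cos(3*y)/3 + 4*y*sin(3*y)/9 + 4*cos(3*y)/27.
Step 1. Integrate ∫(2*y**2*sin(3*y)) dy by parts with u = y**2, dv = (2*sin(3*y)) dy, so v = -2*cos(3*y)/3: now -2*y**2*cos(3*y)/3 + ∫(4*y*cos(3*y)/3) dy.
Step 2. Integrate ∫(4*y*cos(3*y)/3) dy by parts with u = y, dv = (4*cos(3*y)/3) dy, so v = 4*sin(3*y)/9: now -2*y**2*cos(3*y)/3 + 4*y*sin(3*y)/9 + ∫(-4*sin(3*y)/9) dy.
Step 3. Evaluate the standard form: now -2*y**2*cos(3*y)/3 + 4*y*sin(3*y)/9 + 4*cos(3*y)/27.
Answer: -2*y**2*cos(3*y)/3 + 4*y*sin(3*y)/9 + 4*cos(3*y)/27.


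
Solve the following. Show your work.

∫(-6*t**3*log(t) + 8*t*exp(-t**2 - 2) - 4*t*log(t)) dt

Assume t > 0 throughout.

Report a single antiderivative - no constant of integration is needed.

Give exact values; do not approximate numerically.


Step 1. Rewrite: now ∫(8*t*exp(-t**2 - 2)) dt + ∫(-4*t*log(t)) dt + ∫(-6*t**3*log(t)) dt.
Step 2. Integrate ∫(-6*t**3*log(t)) dt by parts with u = log(t), dv = (-6*t**3) dt, so v = -3*t**4/2 [assuming t > 0]: now -3*t**4*log(t)/2 + ∫(3*t**3/2) dt + ∫(8*t*exp(-t**2 - 2)) dt + ∫(-4*t*log(t)) dt.
Step 3. Evaluate the standard form: now -3*t**4*log(t)/2 + 3*t**4/8 + ∫(8*t*exp(-t**2 - 2)) dt + ∫(-4*t*log(t)) dt.
Step 4. Integrate ∫(-4*t*log(t)) dt by parts with u = log(t), dv = (-4*t) dt, so v = -2*t**2 [assuming t > 0]: now -3*t**4*log(t)/2 + 3*t**4/8 - 2*t**2*log(t) + ∫(2*t) dt + ∫(8*t*exp(-t**2 - 2)) dt.
Step 5. Evaluate the standard form: now -3*t**4*log(t)/2 + 3*t**4/8 - 2*t**2*log(t) + t**2 + ∫(8*t*exp(-t**2 - 2)) dt.
Step 6. Substitute u = t**2 + 2, turning ∫(8*t*exp(-t**2 - 2)) dt into ∫(4*exp(-u)) du: now -3*t**4*log(t)/2 + 3*t**4/8 - 2*t**2*log(t) + t**2 + ∫(4*exp(-u)) du.
Step 7. Evaluate the standard form: now -3*t**4*log(t)/2 + 3*t**4/8 - 2*t**2*log(t) + t**2 - 4*exp(-u).
Step 8. Substitute back u = t**2 + 2: now -3*t**4*log(t)/2 + 3*t**4/8 - 2*t**2*log(t) + t**2 - 4*exp(-t**2 - 2).
Answer: -3*t**4*log(t)/2 + 3*t**4/8 - 2*t**2*log(t) + t**2 - 4*exp(-t**2 - 2).


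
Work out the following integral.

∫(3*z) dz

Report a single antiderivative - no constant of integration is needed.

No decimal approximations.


Answer: 3*z**2/2.


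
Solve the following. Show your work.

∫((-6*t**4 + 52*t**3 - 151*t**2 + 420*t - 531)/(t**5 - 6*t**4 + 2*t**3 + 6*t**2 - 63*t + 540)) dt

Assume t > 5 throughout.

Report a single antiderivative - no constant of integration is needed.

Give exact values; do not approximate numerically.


Step 1. Decompose ∫((-6*t**4 + 52*t**3 - 151*t**2 + 420*t - 531)/(t**5 - 6*t**4 + 2*t**3 + 6*t**2 - 63*t + 540)) dt by partial fractions, (-6*t**4 + 52*t**3 - 151*t**2 + 420*t - 531)/(t**5 - 6*t**4 + 2*t**3 + 6*t**2 - 63*t + 540) = 3/(t**2 + 9) - 5/(t + 3) - 3/(t - 4) + 2/(t - 5): now ∫(2/(t - 5)) dt + ∫(-3/(t - 4)) dt + ∫(-5/(t + 3)) dt + ∫(3/(t**2 + 9)) dt.
Step 2. Evaluate the standard form [assuming t > -3]: now -5*log(t + 3) + ∫(2/(t - 5)) dt + ∫(-3/(t - 4)) dt + ∫(3/(t**2 + 9)) dt.
Step 3. Evaluate the standard form [assuming t > 4]: now -3*log(t - 4) - 5*log(t + 3) + ∫(2/(t - 5)) dt + ∫(3/(t**2 + 9)) dt.
Step 4. Evaluate the standard form [assuming t > 5]: now 2*log(t - 5) - 3*log(t - 4) - 5*log(t + 3) + ∫(3/(t**2 + 9)) dt.
Step 5. Evaluate the standard form: now 2*log(t - 5) - 3*log(t - 4) - 5*log(t + 3) + atan(t/3).
Answer: 2*log(t - 5) - 3*log(t - 4) - 5*log(t + 3) + atan(t/3).


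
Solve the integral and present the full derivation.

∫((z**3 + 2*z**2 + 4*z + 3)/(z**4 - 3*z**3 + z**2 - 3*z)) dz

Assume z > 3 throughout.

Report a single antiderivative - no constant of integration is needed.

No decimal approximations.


Step 1. Decompose ∫((z**3 + 2*z**2 + 4*z + 3)/(z**4 - 3*z**3 + z**2 - 3*z)) dz by partial fractions, (z**3 + 2*z**2 + 4*z + 3)/(z**4 - 3*z**3 + z**2 - 3*z) = -1/(z**2 + 1) + 2/(z - 3) - 1/z: now ∫(-1/z) dz + ∫(2/(z - 3)) dz + ∫(-1/(z**2 + 1)) dz.
Step 2. Evaluate the standard form [assuming z > 3]: now 2*log(z - 3) + ∫(-1/z) dz + ∫(-1/(z**2 + 1)) dz.
Step 3. Evaluate the standard form [assuming z > 0]: now -log(z) + 2*log(z - 3) + ∫(-1/(z**2 + 1)) dz.
Step 4. Evaluate the standard form: now -log(z) + 2*log(z - 3) - atan(z).
Answer: -log(z) + 2*log(z - 3) - atan(z).


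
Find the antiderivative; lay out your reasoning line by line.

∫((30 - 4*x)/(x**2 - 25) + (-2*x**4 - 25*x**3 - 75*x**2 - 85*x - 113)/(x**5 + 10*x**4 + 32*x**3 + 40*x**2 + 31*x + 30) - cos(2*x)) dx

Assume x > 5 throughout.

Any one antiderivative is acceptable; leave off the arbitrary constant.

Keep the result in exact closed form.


Step 1. Rewrite: now ∫((30 - 4*x)/(x**2 - 25)) dx + ∫((-2*x**4 - 25*x**3 - 75*x**2 - 85*x - 113)/(x**5 + 10*x**4 + 32*x**3 + 40*x**2 + 31*x + 30)) dx + ∫(-cos(2*x)) dx.
Step 2. Decompose ∫((-2*x**4 - 25*x**3 - 75*x**2 - 85*x - 113)/(x**5 + 10*x**4 + 32*x**3 + 40*x**2 + 31*x + 30)) dx by partial fractions, (-2*x**4 - 25*x**3 - 75*x**2 - 85*x - 113)/(x**5 + 10*x**4 + 32*x**3 + 40*x**2 + 31*x + 30) = -2/(x**2 + 1) + 2/(x + 5) + 1/(x + 3) - 5/(x + 2): now ∫((30 - 4*x)/(x**2 - 25)) dx + ∫(-5/(x + 2)) dx + ∫(1/(x + 3)) dx + ∫(2/(x + 5)) dx + ∫(-2/(x**2 + 1)) dx + ∫(-cos(2*x)) dx.
Step 3. Evaluate the standard form [assuming x > -3]: now log(x + 3) + ∫((30 - 4*x)/(x**2 - 25)) dx + ∫(-5/(x + 2)) dx + ∫(2/(x + 5)) dx + ∫(-2/(x**2 + 1)) dx + ∫(-cos(2*x)) dx.
Step 4. Evaluate the standard form [assuming x > -5]: now log(x + 3) + 2*log(x + 5) + ∫((30 - 4*x)/(x**2 - 25)) dx + ∫(-5/(x + 2)) dx + ∫(-2/(x**2 + 1)) dx + ∫(-cos(2*x)) dx.
Step 5. Evaluate the standard form [assuming x > -2]: now -5*log(x + 2) + log(x + 3) + 2*log(x + 5) + ∫((30 - 4*x)/(x**2 - 25)) dx + ∫(-2/(x**2 + 1)) dx + ∫(-cos(2*x)) dx.
Step 6. Evaluate the standard form: now -5*log(x + 2) + log(x + 3) + 2*log(x + 5) - 2*atan(x) + ∫((30 - 4*x)/(x**2 - 25)) dx + ∫(-cos(2*x)) dx.
Step 7. Decompose ∫((30 - 4*x)/(x**2 - 25)) dx by partial fractions, (30 - 4*x)/(x**2 - 25) = -5/(x + 5) + 1/(x - 5): now -5*log(x + 2) + log(x + 3) + 2*log(x + 5) - 2*atan(x) + ∫(1/(x - 5)) dx + ∫(-5/(x + 5)) dx + ∫(-cos(2*x)) dx.
Step 8. Evaluate the standard form [assuming x > 5]: now log(x - 5) - 5*log(x + 2) + log(x + 3) + 2*log(x + 5) - 2*atan(x) + ∫(-5/(x + 5)) dx + ∫(-cos(2*x)) dx.
Step 9. Evaluate the standard form [assuming x > -5]: now log(x - 5) - 5*log(x + 2) + log(x + 3) - 3*log(x + 5) - 2*atan(x) + ∫(-cos(2*x)) dx.
Step 10. Evaluate the standard form: now log(x - 5) - 5*log(x + 2) + log(x + 3) - 3*log(x + 5) - sin(2*x)/2 - 2*atan(x).
Answer: log(x - 5) - 5*log(x + 2) + log(x + 3) - 3*log(x + 5) - sin(2*x)/2 - 2*atan(x).


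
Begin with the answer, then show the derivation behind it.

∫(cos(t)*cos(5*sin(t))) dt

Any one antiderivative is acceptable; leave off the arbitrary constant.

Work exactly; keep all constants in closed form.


The answer is sin(5*sin(t))/5.
Step 1. Substitute u = sin(t), turning ∫(cos(t)*cos(5*sin(t))) dt into ∫(cos(5*u)) du: now ∫(cos(5*u)) du.
Step 2. Evaluate the standard form: now sin(5*u)/5.
Step 3. Substitute back u = sin(t): now sin(5*sin(t))/5.
Answer: sin(5*sin(t))/5.


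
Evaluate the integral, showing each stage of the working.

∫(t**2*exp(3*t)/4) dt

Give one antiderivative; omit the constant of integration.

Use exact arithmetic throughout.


Step 1. Integrate ∫(t**2*exp(3*t)/4) dt by parts with u = t**2, dv = (exp(3*t)/4) dt, so v = exp(3*t)/12: now t**2*exp(3*t)/12 + ∫(-t*exp(3*t)/6) dt.
Step 2. Integrate ∫(-t*exp(3*t)/6) dt by parts with u = t, dv = (-exp(3*t)/6) dt, so v = -exp(3*t)/18: now t**2*exp(3*t)/12 - t*exp(3*t)/18 + ∫(exp(3*t)/18) dt.
Step 3. Evaluate the standard form: now t**2*exp(3*t)/12 - t*exp(3*t)/18 + exp(3*t)/54.
Answer: t**2*exp(3*t)/12 - t*exp(3*t)/18 + exp(3*t)/54.


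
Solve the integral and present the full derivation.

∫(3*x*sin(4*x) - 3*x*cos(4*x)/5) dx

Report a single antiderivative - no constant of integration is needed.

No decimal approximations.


Step 1. Rewrite: now ∫(3*x*sin(4*x)) dx + ∫(-3*x*cos(4*x)/5) dx.
Step 2. Integrate ∫(3*x*sin(4*x)) dx by parts with u = x, dv = (3*sin(4*x)) dx, so v = -3*cos(4*x)/4: now -3*x*cos(4*x)/4 + ∫(-3*x*cos(4*x)/5) dx + ∫(3*cos(4*x)/4) dx.
Step 3. Evaluate the standard form: now -3*x*cos(4*x)/4 + 3*sin(4*x)/16 + ∫(-3*x*cos(4*x)/5) dx.
Step 4. Integrate ∫(-3*x*cos(4*x)/5) dx by parts with u = x, dv = (-3*cos(4*x)/5) dx, so v = -3*sin(4*x)/20: now -3*x*sin(4*x)/20 - 3*x*cos(4*x)/4 + 3*sin(4*x)/16 + ∫(3*sin(4*x)/20) dx.
Step 5. Evaluate the standard form: now -3*x*sin(4*x)/20 - 3*x*cos(4*x)/4 + 3*sin(4*x)/16 - 3*cos(4*x)/80.
Answer: -3*x*sin(4*x)/20 - 3*x*cos(4*x)/4 + 3*sin(4*x)/16 - 3*cos(4*x)/80.


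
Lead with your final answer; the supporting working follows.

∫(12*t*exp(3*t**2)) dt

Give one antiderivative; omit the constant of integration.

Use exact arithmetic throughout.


The answer is 2*exp(3*t**2).
Step 1. Substitute u = t**2, turning ∫(12*t*exp(3*t**2)) dt into ∫(6*exp(3*u)) du: now ∫(6*exp(3*u)) du.
Step 2. Evaluate the standard form: now 2*exp(3*u).
Step 3. Substitute back u = t**2: now 2*exp(3*t**2).
Answer: 2*exp(3*t**2).


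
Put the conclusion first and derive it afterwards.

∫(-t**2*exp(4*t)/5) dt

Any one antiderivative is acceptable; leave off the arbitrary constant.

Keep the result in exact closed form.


The answer is -t**2*exp(4*t)/20 + t*exp(4*t)/40 - exp(4*t)/160.
Step 1. Integrate ∫(-t**2*exp(4*t)/5) dt by parts with u = t**2, dv = (-exp(4*t)/5) dt, so v = -exp(4*t)/20: now -t**2*exp(4*t)/20 + ∫(t*exp(4*t)/10) dt.
Step 2. Integrate ∫(t*exp(4*t)/10) dt by parts with u = t, dv = (exp(4*t)/10) dt, so v = exp(4*t)/40: now -t**2*exp(4*t)/20 + t*exp(4*t)/40 + ∫(-exp(4*t)/40) dt.
Step 3. Evaluate the standard form: now -t**2*exp(4*t)/20 + t*exp(4*t)/40 - exp(4*t)/160.
Answer: -t**2*exp(4*t)/20 + t*exp(4*t)/40 - exp(4*t)/160.


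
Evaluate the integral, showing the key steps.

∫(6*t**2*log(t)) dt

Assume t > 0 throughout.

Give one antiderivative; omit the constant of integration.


Step 1. Integrate ∫(6*t**2*log(t)) dt by parts with u = log(t), dv = (6*t**2) dt, so v = 2*t**3 [assuming t > 0]: now 2*t**3*log(t) + ∫(-2*t**2) dt.
Step 2. Evaluate the standard form: now 2*t**3*log(t) - 2*t**3/3.
Answer: 2*t**3*log(t) - 2*t**3/3.


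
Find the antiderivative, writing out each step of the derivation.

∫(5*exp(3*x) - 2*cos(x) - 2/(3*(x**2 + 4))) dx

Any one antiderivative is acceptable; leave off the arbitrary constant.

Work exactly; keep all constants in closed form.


Step 1. Rewrite: now ∫(-2/(3*(x**2 + 4))) dx + ∫(5*exp(3*x)) dx + ∫(-2*cos(x)) dx.
Step 2. Evaluate the standard form: now -2*sin(x) + ∫(-2/(3*(x**2 + 4))) dx + ∫(5*exp(3*x)) dx.
Step 3. Evaluate the standard form: now 5*exp(3*x)/3 - 2*sin(x) + ∫(-2/(3*(x**2 + 4))) dx.
Step 4. Evaluate the standard form: now 5*exp(3*x)/3 - 2*sin(x) - atan(x/2)/3.
Answer: 5*exp(3*x)/3 - 2*sin(x) - atan(x/2)/3.


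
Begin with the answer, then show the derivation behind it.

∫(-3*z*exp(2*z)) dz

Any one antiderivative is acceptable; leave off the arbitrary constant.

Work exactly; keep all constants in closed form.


The answer is -3*z*exp(2*z)/2 + 3*exp(2*z)/4.
Step 1. Integrate ∫(-3*z*exp(2*z)) dz by parts with u = z, dv = (-3*exp(2*z)) dz, so v = -3*exp(2*z)/2: now -3*z*exp(2*z)/2 + ∫(3*exp(2*z)/2) dz.
Step 2. Evaluate the standard form: now -3*z*exp(2*z)/2 + 3*exp(2*z)/4.
Answer: -3*z*exp(2*z)/2 + 3*exp(2*z)/4.


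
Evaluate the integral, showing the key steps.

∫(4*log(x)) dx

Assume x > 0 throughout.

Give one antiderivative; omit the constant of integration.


Step 1. Integrate ∫(4*log(x)) dx by parts with u = log(x), dv = (4) dx, so v = 4*x [assuming x > 0]: now 4*x*log(x) + ∫(-4) dx.
Step 2. Evaluate the standard form: now 4*x*log(x) - 4*x.
Answer: 4*x*log(x) - 4*x.


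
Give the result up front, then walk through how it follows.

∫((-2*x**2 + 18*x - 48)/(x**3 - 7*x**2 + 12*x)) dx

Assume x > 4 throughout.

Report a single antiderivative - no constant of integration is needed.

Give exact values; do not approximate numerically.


The answer is -4*log(x) - 2*log(x - 4) + 4*log(x - 3).
Step 1. Decompose ∫((-2*x**2 + 18*x - 48)/(x**3 - 7*x**2 + 12*x)) dx by partial fractions, (-2*x**2 + 18*x - 48)/(x**3 - 7*x**2 + 12*x) = 4/(x - 3) - 2/(x - 4) - 4/x: now ∫(-4/x) dx + ∫(-2/(x - 4)) dx + ∫(4/(x - 3)) dx.
Step 2. Evaluate the standard form [assuming x > 0]: now -4*log(x) + ∫(-2/(x - 4)) dx + ∫(4/(x - 3)) dx.
Step 3. Evaluate the standard form [assuming x > 3]: now -4*log(x) + 4*log(x - 3) + ∫(-2/(x - 4)) dx.
Step 4. Evaluate the standard form [assuming x > 4]: now -4*log(x) - 2*log(x - 4) + 4*log(x - 3).
Answer: -4*log(x) - 2*log(x - 4) + 4*log(x - 3).


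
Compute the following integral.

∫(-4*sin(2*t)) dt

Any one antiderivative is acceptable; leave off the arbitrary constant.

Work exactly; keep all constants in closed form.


Answer: 2*cos(2*t).


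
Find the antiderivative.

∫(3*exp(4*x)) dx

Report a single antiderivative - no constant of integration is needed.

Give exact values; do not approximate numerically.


Answer: 3*exp(4*x)/4.


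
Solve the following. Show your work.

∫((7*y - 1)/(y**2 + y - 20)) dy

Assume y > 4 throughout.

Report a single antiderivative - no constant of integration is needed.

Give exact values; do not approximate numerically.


Step 1. Decompose ∫((7*y - 1)/(y**2 + y - 20)) dy by partial fractions, (7*y - 1)/(y**2 + y - 20) = 4/(y + 5) + 3/(y - 4): now ∫(3/(y - 4)) dy + ∫(4/(y + 5)) dy.
Step 2. Evaluate the standard form [assuming y > -5]: now 4*log(y + 5) + ∫(3/(y - 4)) dy.
Step 3. Evaluate the standard form [assuming y > 4]: now 3*log(y - 4) + 4*log(y + 5).
Answer: 3*log(y - 4) + 4*log(y + 5).


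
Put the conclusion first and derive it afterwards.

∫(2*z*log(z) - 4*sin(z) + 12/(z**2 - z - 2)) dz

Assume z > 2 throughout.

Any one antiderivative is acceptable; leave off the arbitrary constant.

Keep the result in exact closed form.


The answer is z**2*log(z) - z**2/2 + 4*log(z - 2) - 4*log(z + 1) + 4*cos(z).
Step 1. Rewrite: now ∫(2*z*log(z)) dz + ∫(12/(z**2 - z - 2)) dz + ∫(-4*sin(z)) dz.
Step 2. Decompose ∫(12/(z**2 - z - 2)) dz by partial fractions, 12/(z**2 - z - 2) = -4/(z + 1) + 4/(z - 2): now ∫(2*z*log(z)) dz + ∫(4/(z - 2)) dz + ∫(-4/(z + 1)) dz + ∫(-4*sin(z)) dz.
Step 3. Evaluate the standard form [assuming z > 2]: now 4*log(z - 2) + ∫(2*z*log(z)) dz + ∫(-4/(z + 1)) dz + ∫(-4*sin(z)) dz.
Step 4. Evaluate the standard form [assuming z > -1]: now 4*log(z - 2) - 4*log(z + 1) + ∫(2*z*log(z)) dz + ∫(-4*sin(z)) dz.
Step 5. Integrate ∫(2*z*log(z)) dz by parts with u = log(z), dv = (2*z) dz, so v = z**2 [assuming z > 0]: now z**2*log(z) + 4*log(z - 2) - 4*log(z + 1) + ∫(-z) dz + ∫(-4*sin(z)) dz.
Step 6. Evaluate the standard form: now z**2*log(z) - z**2/2 + 4*log(z - 2) - 4*log(z + 1) + ∫(-4*sin(z)) dz.
Step 7. Evaluate the standard form: now z**2*log(z) - z**2/2 + 4*log(z - 2) - 4*log(z + 1) + 4*cos(z).
Answer: z**2*log(z) - z**2/2 + 4*log(z - 2) - 4*log(z + 1) + 4*cos(z).


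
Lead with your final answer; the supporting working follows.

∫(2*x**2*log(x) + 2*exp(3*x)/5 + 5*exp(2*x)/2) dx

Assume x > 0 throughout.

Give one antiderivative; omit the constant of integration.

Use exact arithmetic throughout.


The answer is 2*x**3*log(x)/3 - 2*x**3/9 + 2*exp(3*x)/15 + 5*exp(2*x)/4.
Step 1. Rewrite: now ∫(2*x**2*log(x)) dx + ∫(5*exp(2*x)/2) dx + ∫(2*exp(3*x)/5) dx.
Step 2. Integrate ∫(2*x**2*log(x)) dx by parts with u = log(x), dv = (2*x**2) dx, so v = 2*x**3/3 [assuming x > 0]: now 2*x**3*log(x)/3 + ∫(-2*x**2/3) dx + ∫(5*exp(2*x)/2) dx + ∫(2*exp(3*x)/5) dx.
Step 3. Evaluate the standard form: now 2*x**3*log(x)/3 - 2*x**3/9 + ∫(5*exp(2*x)/2) dx + ∫(2*exp(3*x)/5) dx.
Step 4. Evaluate the standard form: now 2*x**3*log(x)/3 - 2*x**3/9 + 5*exp(2*x)/4 + ∫(2*exp(3*x)/5) dx.
Step 5. Evaluate the standard form: now 2*x**3*log(x)/3 - 2*x**3/9 + 2*exp(3*x)/15 + 5*exp(2*x)/4.
Answer: 2*x**3*log(x)/3 - 2*x**3/9 + 2*exp(3*x)/15 + 5*exp(2*x)/4.


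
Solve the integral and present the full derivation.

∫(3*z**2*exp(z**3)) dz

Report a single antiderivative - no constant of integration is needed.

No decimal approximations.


Step 1. Substitute u = z**3, turning ∫(3*z**2*exp(z**3)) dz into ∫(exp(u)) du: now ∫(exp(u)) du.
Step 2. Evaluate the standard form: now exp(u).
Step 3. Substitute back u = z**3: now exp(z**3).
Answer: exp(z**3).


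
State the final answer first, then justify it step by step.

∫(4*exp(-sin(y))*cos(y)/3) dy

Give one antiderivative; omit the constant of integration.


The answer is -4*exp(-sin(y))/3.
Step 1. Substitute u = sin(y), turning ∫(4*exp(-sin(y))*cos(y)/3) dy into ∫(4*exp(-u)/3) du: now ∫(4*exp(-u)/3) du.
Step 2. Evaluate the standard form: now -4*exp(-u)/3.
Step 3. Substitute back u = sin(y): now -4*exp(-sin(y))/3.
Answer: -4*exp(-sin(y))/3.


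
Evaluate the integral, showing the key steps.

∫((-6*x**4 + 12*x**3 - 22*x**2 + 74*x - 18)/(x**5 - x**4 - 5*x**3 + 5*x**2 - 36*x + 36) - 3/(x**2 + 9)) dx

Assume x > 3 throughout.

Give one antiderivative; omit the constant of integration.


Step 1. Rewrite: now ∫((-6*x**4 + 12*x**3 - 22*x**2 + 74*x - 18)/(x**5 - x**4 - 5*x**3 + 5*x**2 - 36*x + 36)) dx + ∫(-3/(x**2 + 9)) dx.
Step 2. Decompose ∫((-6*x**4 + 12*x**3 - 22*x**2 + 74*x - 18)/(x**5 - x**4 - 5*x**3 + 5*x**2 - 36*x + 36)) dx by partial fractions, (-6*x**4 + 12*x**3 - 22*x**2 + 74*x - 18)/(x**5 - x**4 - 5*x**3 + 5*x**2 - 36*x + 36) = -2/(x**2 + 4) - 4/(x + 3) - 1/(x - 1) - 1/(x - 3): now ∫(-1/(x - 3)) dx + ∫(-1/(x - 1)) dx + ∫(-4/(x + 3)) dx + ∫(-2/(x**2 + 4)) dx + ∫(-3/(x**2 + 9)) dx.
Step 3. Evaluate the standard form [assuming x > -3]: now -4*log(x + 3) + ∫(-1/(x - 3)) dx + ∫(-1/(x - 1)) dx + ∫(-2/(x**2 + 4)) dx + ∫(-3/(x**2 + 9)) dx.
Step 4. Evaluate the standard form [assuming x > 3]: now -log(x - 3) - 4*log(x + 3) + ∫(-1/(x - 1)) dx + ∫(-2/(x**2 + 4)) dx + ∫(-3/(x**2 + 9)) dx.
Step 5. Evaluate the standard form [assuming x > 1]: now -log(x - 3) - log(x - 1) - 4*log(x + 3) + ∫(-2/(x**2 + 4)) dx + ∫(-3/(x**2 + 9)) dx.
Step 6. Evaluate the standard form: now -log(x - 3) - log(x - 1) - 4*log(x + 3) - atan(x/2) + ∫(-3/(x**2 + 9)) dx.
Step 7. Evaluate the standard form: now -log(x - 3) - log(x - 1) - 4*log(x + 3) - atan(x/3) - atan(x/2).
Answer: -log(x - 3) - log(x - 1) - 4*log(x + 3) - atan(x/3) - atan(x/2).
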